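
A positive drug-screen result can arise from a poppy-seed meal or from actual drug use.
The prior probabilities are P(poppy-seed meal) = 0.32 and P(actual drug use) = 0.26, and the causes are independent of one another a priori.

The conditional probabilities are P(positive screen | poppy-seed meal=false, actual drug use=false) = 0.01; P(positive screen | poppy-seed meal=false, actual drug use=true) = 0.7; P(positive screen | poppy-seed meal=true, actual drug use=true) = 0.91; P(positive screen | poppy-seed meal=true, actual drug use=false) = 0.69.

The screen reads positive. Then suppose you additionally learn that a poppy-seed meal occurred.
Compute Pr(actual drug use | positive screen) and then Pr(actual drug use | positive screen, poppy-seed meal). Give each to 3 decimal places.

Pr(actual drug use | positive screen) ≈ 0.542; Pr(actual drug use | positive screen, poppy-seed meal) ≈ 0.317

P(positive screen) = 0.01·0.68·0.74 + 0.7·0.68·0.26 + 0.69·0.32·0.74 + 0.91·0.32·0.26 = 0.005032 + 0.123760 + 0.163392 + 0.075712 = 0.367896
The actual drug use-present share is 0.123760 + 0.075712 = 0.199472.
P(actual drug use | positive screen) = 0.199472 / 0.367896 ≈ 0.542

Now also conditioning on poppy-seed meal=true:
For the numerator, keep only actual drug use=true terms: 0.91×0.26 = 0.236600
The normalizing constant is 0.69×0.74 + 0.91×0.26 = 0.747200
P(actual drug use | positive screen, poppy-seed meal) = 0.236600/0.747200 ≈ 0.317
— poppy-seed meal explains away the evidence for actual drug use.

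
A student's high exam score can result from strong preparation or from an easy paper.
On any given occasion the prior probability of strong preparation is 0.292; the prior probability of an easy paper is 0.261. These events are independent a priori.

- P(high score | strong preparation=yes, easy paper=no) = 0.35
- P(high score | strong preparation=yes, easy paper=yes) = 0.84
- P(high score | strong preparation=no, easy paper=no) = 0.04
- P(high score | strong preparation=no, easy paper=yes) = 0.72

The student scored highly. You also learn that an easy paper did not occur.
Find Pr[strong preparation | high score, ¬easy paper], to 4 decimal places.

For the numerator, keep only strong preparation=true terms: 0.35*0.292 = 0.102200
Normalizer over all consistent configurations: 0.04*0.708 + 0.35*0.292 = 0.130520
Posterior = 0.102200 / 0.130520 ≈ 0.7830

Pr[strong preparation | high score, ¬easy paper] ≈ 0.7830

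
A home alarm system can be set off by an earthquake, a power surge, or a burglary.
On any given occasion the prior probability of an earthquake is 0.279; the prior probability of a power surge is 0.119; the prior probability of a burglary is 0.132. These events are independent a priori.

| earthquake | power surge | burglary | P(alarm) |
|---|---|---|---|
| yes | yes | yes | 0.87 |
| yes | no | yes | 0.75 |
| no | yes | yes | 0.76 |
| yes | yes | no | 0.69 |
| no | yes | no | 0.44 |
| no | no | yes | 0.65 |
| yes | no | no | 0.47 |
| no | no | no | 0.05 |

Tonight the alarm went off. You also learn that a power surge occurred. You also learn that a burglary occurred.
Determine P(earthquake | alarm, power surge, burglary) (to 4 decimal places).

P(earthquake | alarm, power surge, burglary) ≈ 0.3070

Weight on earthquake=true, given the evidence: 0.87×0.279 = 0.242730
The normalizing constant is 0.76×0.721 + 0.87×0.279 = 0.790690
Posterior = 0.242730 / 0.790690 ≈ 0.3070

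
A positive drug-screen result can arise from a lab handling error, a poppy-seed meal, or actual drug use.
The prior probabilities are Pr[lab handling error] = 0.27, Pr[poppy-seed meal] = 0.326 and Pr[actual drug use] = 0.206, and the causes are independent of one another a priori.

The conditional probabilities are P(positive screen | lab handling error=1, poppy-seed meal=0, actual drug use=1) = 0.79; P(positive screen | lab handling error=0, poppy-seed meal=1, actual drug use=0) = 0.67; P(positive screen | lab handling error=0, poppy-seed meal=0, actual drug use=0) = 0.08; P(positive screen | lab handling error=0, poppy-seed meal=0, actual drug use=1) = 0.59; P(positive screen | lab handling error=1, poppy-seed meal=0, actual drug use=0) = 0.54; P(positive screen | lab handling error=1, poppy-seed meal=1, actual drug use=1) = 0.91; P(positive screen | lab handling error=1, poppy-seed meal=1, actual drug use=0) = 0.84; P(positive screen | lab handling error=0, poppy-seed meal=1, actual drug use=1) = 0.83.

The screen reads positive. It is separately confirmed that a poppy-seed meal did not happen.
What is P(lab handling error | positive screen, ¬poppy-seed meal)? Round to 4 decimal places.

P(lab handling error | positive screen, ¬poppy-seed meal) ≈ 0.5417

P(positive screen | ¬poppy-seed meal) = 0.08×0.73×0.794 + 0.59×0.73×0.206 + 0.54×0.27×0.794 + 0.79×0.27×0.206 = 0.046370 + 0.088724 + 0.115765 + 0.043940 = 0.294799
Of this, 0.159705 comes from 0.115765 + 0.043940 (the lab handling error=true cases).
Hence the posterior is 0.159705/0.294799 ≈ 0.5417.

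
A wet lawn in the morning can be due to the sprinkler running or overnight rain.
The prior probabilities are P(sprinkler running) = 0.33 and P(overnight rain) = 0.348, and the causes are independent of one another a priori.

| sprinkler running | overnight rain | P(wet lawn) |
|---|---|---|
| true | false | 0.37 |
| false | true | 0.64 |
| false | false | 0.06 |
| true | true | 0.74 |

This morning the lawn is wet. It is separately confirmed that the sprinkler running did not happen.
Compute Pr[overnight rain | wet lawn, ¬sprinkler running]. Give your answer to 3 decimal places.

P(wet lawn | ¬sprinkler running) = 0.06·0.652 + 0.64·0.348 = 0.039120 + 0.222720 = 0.261840
The overnight rain-present share is 0.64·0.348 = 0.222720.
P(overnight rain | wet lawn, ¬sprinkler running) = 0.222720 / 0.261840 ≈ 0.851

Pr[overnight rain | wet lawn, ¬sprinkler running] ≈ 0.851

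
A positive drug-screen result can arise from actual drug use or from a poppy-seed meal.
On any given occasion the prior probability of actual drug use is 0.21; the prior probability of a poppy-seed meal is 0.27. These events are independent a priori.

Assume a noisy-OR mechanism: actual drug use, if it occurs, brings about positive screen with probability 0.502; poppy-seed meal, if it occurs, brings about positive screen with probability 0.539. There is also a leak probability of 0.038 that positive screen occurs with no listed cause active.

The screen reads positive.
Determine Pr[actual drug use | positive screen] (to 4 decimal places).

Under noisy-OR, P(positive screen | causes) = 1 − (1−0.038)·∏(1−qᵢ) over the active causes.
Enumerate the 4 (actual drug use, poppy-seed meal) configurations and weight by the priors:
  P(positive screen) = 0.038·0.79·0.73 + 0.556518·0.79·0.27 + 0.520924·0.21·0.73 + 0.779146·0.21·0.27
        = 0.021915 + 0.118705 + 0.079858 + 0.044178 = 0.264656
The terms with actual drug use present sum to 0.124036, so
  P(actual drug use | positive screen) = 0.124036 / 0.264656 ≈ 0.4687

Pr[actual drug use | positive screen] ≈ 0.4687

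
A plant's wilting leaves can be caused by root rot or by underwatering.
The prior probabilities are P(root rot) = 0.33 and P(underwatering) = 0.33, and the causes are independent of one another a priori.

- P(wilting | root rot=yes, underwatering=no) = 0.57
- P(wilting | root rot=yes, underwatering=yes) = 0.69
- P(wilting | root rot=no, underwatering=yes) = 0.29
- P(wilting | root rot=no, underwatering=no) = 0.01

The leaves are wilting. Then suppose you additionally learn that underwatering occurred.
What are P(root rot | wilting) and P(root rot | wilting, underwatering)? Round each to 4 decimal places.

P(root rot | wilting) ≈ 0.7457; P(root rot | wilting, underwatering) ≈ 0.5396

Weight on root rot=true, given the evidence: 0.126027 + 0.075141 = 0.201168
The normalizing constant is 0.01·0.67·0.67 + 0.29·0.67·0.33 + 0.57·0.33·0.67 + 0.69·0.33·0.33 = 0.269776
Posterior = 0.201168 / 0.269776 ≈ 0.7457

Now also conditioning on underwatering=true:
P(wilting | underwatering) = 0.29×0.67 + 0.69×0.33 = 0.194300 + 0.227700 = 0.422000
Of this, 0.227700 comes from 0.69×0.33 (the root rot=true cases).
So P(root rot | wilting, underwatering) = 0.227700/0.422000 ≈ 0.5396.
This is intercausal reasoning (explaining away): once underwatering accounts for the wilting, root rot becomes less likely.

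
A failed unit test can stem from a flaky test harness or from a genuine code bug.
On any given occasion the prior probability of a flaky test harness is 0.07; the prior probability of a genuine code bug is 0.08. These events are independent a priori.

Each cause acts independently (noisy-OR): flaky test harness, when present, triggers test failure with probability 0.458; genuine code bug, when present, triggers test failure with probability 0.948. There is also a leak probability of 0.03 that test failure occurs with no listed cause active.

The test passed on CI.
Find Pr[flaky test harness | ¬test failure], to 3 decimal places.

Pr[flaky test harness | ¬test failure] ≈ 0.039

Under noisy-OR, P(test failure | causes) = 1 − (1−0.03)·∏(1−qᵢ) over the active causes.
Sum P(¬test failure|·) weighted by the priors over the 4 (flaky test harness, genuine code bug) configurations:
  P(¬test failure) = 0.97×0.93×0.92 + 0.05044×0.93×0.08 + 0.52574×0.07×0.92 + 0.027338×0.07×0.08
        = 0.829932 + 0.003753 + 0.033858 + 0.000153 = 0.867696
The terms with flaky test harness present sum to 0.034011, so
  P(flaky test harness | ¬test failure) = 0.034011 / 0.867696 ≈ 0.039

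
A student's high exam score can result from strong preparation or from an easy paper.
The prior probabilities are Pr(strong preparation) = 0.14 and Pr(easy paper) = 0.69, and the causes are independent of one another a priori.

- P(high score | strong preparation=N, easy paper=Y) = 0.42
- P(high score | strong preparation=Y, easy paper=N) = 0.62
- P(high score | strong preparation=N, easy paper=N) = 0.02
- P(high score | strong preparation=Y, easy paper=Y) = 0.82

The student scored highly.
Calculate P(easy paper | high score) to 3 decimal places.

P(easy paper | high score) ≈ 0.911

Weight on easy paper=true, given the evidence: 0.249228 + 0.079212 = 0.328440
Normalizer over all consistent configurations: 0.02×0.86×0.31 + 0.42×0.86×0.69 + 0.62×0.14×0.31 + 0.82×0.14×0.69 = 0.360680
P(easy paper | high score) = 0.328440/0.360680 ≈ 0.911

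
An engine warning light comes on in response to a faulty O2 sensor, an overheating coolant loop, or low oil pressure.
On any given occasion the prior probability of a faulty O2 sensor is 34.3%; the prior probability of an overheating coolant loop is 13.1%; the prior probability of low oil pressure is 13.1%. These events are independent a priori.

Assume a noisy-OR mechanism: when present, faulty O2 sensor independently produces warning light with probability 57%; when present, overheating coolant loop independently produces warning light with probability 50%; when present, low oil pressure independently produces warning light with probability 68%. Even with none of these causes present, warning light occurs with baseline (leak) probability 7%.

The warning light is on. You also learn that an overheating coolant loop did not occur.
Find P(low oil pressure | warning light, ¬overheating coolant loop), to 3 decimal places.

P(low oil pressure | warning light, ¬overheating coolant loop) ≈ 0.313

Under noisy-OR, P(warning light | causes) = 1 − (1−0.07)·∏(1−qᵢ) over the active causes.
P(warning light | ¬overheating coolant loop) = 0.07*0.657*0.869 + 0.7024*0.657*0.131 + 0.6001*0.343*0.869 + 0.872032*0.343*0.131 = 0.039965 + 0.060453 + 0.178870 + 0.039183 = 0.318471
The low oil pressure-present share is 0.060453 + 0.039183 = 0.099636.
So P(low oil pressure | warning light, ¬overheating coolant loop) = 0.099636/0.318471 ≈ 0.313.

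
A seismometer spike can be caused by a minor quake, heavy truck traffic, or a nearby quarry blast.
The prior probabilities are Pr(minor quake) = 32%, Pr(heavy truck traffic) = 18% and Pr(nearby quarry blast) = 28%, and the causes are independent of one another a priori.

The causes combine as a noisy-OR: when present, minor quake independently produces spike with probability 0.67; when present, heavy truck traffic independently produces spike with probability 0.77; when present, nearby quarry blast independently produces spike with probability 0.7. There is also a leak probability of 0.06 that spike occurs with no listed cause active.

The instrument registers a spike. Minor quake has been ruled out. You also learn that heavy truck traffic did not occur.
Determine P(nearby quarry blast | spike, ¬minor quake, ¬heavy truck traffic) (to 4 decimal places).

P(nearby quarry blast | spike, ¬minor quake, ¬heavy truck traffic) ≈ 0.8231

Under noisy-OR, P(spike | causes) = 1 − (1−0.06)·∏(1−qᵢ) over the active causes.
For the numerator, keep only nearby quarry blast=true terms: 0.718*0.28 = 0.201040
The normalizing constant is 0.06*0.72 + 0.718*0.28 = 0.244240
Posterior = 0.201040 / 0.244240 ≈ 0.8231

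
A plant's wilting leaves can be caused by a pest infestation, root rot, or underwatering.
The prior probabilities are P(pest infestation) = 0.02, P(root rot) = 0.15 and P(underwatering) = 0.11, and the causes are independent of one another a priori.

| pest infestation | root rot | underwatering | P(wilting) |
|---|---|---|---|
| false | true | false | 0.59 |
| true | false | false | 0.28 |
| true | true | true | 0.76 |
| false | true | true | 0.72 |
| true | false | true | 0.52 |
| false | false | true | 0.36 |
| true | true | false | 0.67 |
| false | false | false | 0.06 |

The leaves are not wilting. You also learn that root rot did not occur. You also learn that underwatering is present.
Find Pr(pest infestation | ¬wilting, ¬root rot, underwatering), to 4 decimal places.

Pr(pest infestation | ¬wilting, ¬root rot, underwatering) ≈ 0.0151

By total probability over both values of pest infestation:
  P(¬wilting | ¬root rot, underwatering) = 0.64·0.98 + 0.48·0.02
        = 0.627200 + 0.009600 = 0.636800
Keeping only the pest infestation-present terms gives 0.009600, so
  P(pest infestation | ¬wilting, ¬root rot, underwatering) = 0.009600 / 0.636800 ≈ 0.0151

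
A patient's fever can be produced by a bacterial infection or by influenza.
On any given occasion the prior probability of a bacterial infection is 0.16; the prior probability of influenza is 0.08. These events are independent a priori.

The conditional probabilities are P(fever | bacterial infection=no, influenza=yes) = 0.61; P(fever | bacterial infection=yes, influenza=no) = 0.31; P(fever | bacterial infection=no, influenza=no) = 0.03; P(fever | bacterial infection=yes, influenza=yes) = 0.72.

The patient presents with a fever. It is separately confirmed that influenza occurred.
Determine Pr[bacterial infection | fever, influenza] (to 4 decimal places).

Pr[bacterial infection | fever, influenza] ≈ 0.1836

Enumerate both values of bacterial infection and weight by the priors:
  P(fever | influenza) = 0.61×0.84 + 0.72×0.16
        = 0.512400 + 0.115200 = 0.627600
The terms with bacterial infection present sum to 0.115200, so
  P(bacterial infection | fever, influenza) = 0.115200 / 0.627600 ≈ 0.1836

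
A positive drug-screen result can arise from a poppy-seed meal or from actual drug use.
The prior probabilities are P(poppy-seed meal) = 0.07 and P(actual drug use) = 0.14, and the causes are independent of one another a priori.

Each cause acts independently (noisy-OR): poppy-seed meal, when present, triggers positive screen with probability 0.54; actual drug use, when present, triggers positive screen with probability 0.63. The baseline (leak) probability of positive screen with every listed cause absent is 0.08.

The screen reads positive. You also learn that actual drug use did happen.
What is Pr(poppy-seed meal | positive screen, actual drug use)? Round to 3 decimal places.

Under noisy-OR, P(positive screen | causes) = 1 − (1−0.08)·∏(1−qᵢ) over the active causes.
For the numerator, keep only poppy-seed meal=true terms: 0.843416*0.07 = 0.059039
Denominator P(positive screen | actual drug use): 0.6596*0.93 + 0.843416*0.07 = 0.672467
P(poppy-seed meal | positive screen, actual drug use) = 0.059039/0.672467 ≈ 0.088

Pr(poppy-seed meal | positive screen, actual drug use) ≈ 0.088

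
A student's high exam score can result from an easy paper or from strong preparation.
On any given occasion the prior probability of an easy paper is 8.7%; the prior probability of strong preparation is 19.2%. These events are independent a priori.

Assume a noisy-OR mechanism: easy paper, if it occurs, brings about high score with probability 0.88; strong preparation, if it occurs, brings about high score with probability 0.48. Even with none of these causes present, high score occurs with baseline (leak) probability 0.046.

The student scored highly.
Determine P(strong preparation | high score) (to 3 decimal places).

Under noisy-OR, P(high score | causes) = 1 − (1−0.046)·∏(1−qᵢ) over the active causes.
P(high score) = 0.046×0.913×0.808 + 0.50392×0.913×0.192 + 0.88552×0.087×0.808 + 0.94047×0.087×0.192 = 0.033934 + 0.088335 + 0.062249 + 0.015710 = 0.200228
Of this, 0.104045 comes from 0.088335 + 0.015710 (the strong preparation=true cases).
Hence the posterior is 0.104045/0.200228 ≈ 0.520.

P(strong preparation | high score) ≈ 0.520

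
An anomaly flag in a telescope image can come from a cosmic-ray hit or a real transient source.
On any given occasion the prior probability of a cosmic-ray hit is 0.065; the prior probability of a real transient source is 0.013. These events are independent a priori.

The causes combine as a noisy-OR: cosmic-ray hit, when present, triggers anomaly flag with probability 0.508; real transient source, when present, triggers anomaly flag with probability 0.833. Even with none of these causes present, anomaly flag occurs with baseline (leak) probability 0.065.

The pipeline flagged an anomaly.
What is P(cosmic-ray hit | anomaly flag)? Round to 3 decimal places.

Under noisy-OR, P(anomaly flag | causes) = 1 − (1−0.065)·∏(1−qᵢ) over the active causes.
For the numerator, keep only cosmic-ray hit=true terms: 0.034642 + 0.000780 = 0.035422
Normalizer over all consistent configurations: 0.065·0.935·0.987 + 0.843855·0.935·0.013 + 0.53998·0.065·0.987 + 0.923177·0.065·0.013 = 0.105664
P(cosmic-ray hit | anomaly flag) = 0.035422/0.105664 ≈ 0.335

P(cosmic-ray hit | anomaly flag) ≈ 0.335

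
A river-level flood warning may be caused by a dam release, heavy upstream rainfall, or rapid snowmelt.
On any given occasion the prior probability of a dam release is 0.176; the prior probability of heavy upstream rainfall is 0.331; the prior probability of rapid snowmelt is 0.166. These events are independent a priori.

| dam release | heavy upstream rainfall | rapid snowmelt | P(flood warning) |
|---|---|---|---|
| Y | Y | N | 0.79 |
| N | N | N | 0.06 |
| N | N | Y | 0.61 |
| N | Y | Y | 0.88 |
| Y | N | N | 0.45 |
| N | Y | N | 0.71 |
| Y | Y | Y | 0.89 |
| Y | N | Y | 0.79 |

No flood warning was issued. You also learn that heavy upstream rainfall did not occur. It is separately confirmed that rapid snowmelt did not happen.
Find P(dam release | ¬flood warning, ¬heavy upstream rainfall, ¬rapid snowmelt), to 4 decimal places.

Numerator (weight on configurations with dam release): 0.55*0.176 = 0.096800
Normalizer over all consistent configurations: 0.94*0.824 + 0.55*0.176 = 0.871360
Posterior = 0.096800 / 0.871360 ≈ 0.1111

P(dam release | ¬flood warning, ¬heavy upstream rainfall, ¬rapid snowmelt) ≈ 0.1111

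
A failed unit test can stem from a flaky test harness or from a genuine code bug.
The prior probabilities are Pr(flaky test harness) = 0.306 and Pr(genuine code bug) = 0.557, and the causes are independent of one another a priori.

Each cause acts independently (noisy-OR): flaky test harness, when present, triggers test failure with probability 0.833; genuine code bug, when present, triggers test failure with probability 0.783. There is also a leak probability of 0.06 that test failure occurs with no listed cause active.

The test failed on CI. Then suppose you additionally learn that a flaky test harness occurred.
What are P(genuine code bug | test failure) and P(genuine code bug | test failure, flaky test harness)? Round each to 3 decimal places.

Under noisy-OR, P(test failure | causes) = 1 − (1−0.06)·∏(1−qᵢ) over the active causes.
P(test failure) = 0.06×0.694×0.443 + 0.79602×0.694×0.557 + 0.84302×0.306×0.443 + 0.965935×0.306×0.557 = 0.018447 + 0.307708 + 0.114278 + 0.164636 = 0.605069
The genuine code bug-present share is 0.307708 + 0.164636 = 0.472344.
Hence the posterior is 0.472344/0.605069 ≈ 0.781.

With the extra evidence:
Numerator (weight on configurations with genuine code bug): 0.965935·0.557 = 0.538026
The normalizing constant is 0.84302·0.443 + 0.965935·0.557 = 0.911484
Posterior = 0.538026 / 0.911484 ≈ 0.590
Conditioning on flaky test harness lowers the posterior on genuine code bug: the classic explaining-away effect in a common-effect structure.

P(genuine code bug | test failure) ≈ 0.781; P(genuine code bug | test failure, flaky test harness) ≈ 0.590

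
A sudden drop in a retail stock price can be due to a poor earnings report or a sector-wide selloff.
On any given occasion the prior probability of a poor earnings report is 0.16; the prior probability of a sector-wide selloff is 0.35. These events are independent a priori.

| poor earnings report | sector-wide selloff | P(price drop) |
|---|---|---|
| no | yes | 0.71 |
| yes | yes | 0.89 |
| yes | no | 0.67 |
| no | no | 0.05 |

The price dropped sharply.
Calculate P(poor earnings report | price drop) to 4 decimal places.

P(poor earnings report | price drop) ≈ 0.3361

P(price drop) = 0.05·0.84·0.65 + 0.71·0.84·0.35 + 0.67·0.16·0.65 + 0.89·0.16·0.35 = 0.027300 + 0.208740 + 0.069680 + 0.049840 = 0.355560
Restricting to configurations with poor earnings report present: 0.069680 + 0.049840 = 0.119520.
So P(poor earnings report | price drop) = 0.119520/0.355560 ≈ 0.3361.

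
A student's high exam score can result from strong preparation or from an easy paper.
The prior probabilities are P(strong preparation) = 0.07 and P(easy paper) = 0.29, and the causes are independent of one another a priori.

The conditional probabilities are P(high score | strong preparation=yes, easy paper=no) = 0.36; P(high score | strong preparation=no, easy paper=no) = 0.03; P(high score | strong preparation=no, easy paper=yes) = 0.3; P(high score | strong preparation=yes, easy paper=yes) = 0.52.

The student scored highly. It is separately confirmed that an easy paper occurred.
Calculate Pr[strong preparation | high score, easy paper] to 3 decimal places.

Pr[strong preparation | high score, easy paper] ≈ 0.115

By total probability over both values of strong preparation:
  P(high score | easy paper) = 0.3·0.93 + 0.52·0.07
        = 0.279000 + 0.036400 = 0.315400
Keeping only the strong preparation-present terms gives 0.036400, so
  P(strong preparation | high score, easy paper) = 0.036400 / 0.315400 ≈ 0.115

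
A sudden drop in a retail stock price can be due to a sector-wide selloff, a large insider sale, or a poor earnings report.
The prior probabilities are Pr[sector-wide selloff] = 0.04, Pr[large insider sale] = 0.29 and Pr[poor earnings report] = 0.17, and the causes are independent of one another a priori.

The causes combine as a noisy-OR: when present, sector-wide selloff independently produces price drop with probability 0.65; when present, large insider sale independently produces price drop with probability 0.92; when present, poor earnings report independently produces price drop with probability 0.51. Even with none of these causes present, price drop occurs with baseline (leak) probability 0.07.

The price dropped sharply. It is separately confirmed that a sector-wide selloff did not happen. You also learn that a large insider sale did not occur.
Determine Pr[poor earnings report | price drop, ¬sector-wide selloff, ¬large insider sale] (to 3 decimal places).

Under noisy-OR, P(price drop | causes) = 1 − (1−0.07)·∏(1−qᵢ) over the active causes.
For the numerator, keep only poor earnings report=true terms: 0.5443·0.17 = 0.092531
Normalizer over all consistent configurations: 0.07·0.83 + 0.5443·0.17 = 0.150631
Posterior = 0.092531 / 0.150631 ≈ 0.614

Pr[poor earnings report | price drop, ¬sector-wide selloff, ¬large insider sale] ≈ 0.614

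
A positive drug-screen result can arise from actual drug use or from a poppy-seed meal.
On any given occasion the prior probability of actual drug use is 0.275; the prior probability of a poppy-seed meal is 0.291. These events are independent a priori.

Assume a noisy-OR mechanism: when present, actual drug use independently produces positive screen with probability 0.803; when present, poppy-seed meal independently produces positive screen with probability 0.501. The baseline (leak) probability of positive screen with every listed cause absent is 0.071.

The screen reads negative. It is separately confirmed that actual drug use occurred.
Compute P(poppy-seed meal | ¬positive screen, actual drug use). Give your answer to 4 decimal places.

P(poppy-seed meal | ¬positive screen, actual drug use) ≈ 0.1700

Under noisy-OR, P(positive screen | causes) = 1 − (1−0.071)·∏(1−qᵢ) over the active causes.
Weight on poppy-seed meal=true, given the evidence: 0.091323×0.291 = 0.026575
The normalizing constant is 0.183013×0.709 + 0.091323×0.291 = 0.156331
P(poppy-seed meal | ¬positive screen, actual drug use) = 0.026575/0.156331 ≈ 0.1700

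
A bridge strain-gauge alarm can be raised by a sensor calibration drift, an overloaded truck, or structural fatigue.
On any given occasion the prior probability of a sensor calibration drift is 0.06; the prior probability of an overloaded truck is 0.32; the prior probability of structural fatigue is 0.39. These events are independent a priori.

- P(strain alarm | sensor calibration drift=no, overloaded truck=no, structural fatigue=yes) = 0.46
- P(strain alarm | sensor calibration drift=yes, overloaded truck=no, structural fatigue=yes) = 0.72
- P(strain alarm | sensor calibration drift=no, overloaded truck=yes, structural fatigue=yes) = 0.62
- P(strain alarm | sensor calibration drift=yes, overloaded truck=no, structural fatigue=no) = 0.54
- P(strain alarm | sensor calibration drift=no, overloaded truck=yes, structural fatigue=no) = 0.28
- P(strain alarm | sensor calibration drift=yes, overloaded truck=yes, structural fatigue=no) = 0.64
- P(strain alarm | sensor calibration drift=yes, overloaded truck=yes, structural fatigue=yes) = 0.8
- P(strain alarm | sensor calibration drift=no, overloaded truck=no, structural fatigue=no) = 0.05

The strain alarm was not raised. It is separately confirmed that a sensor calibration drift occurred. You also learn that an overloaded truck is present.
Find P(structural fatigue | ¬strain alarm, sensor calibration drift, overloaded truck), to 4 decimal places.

P(structural fatigue | ¬strain alarm, sensor calibration drift, overloaded truck) ≈ 0.2621

Sum P(¬strain alarm|·) weighted by the priors over both values of structural fatigue:
  P(¬strain alarm | sensor calibration drift, overloaded truck) = 0.36×0.61 + 0.2×0.39
        = 0.219600 + 0.078000 = 0.297600
The terms with structural fatigue present sum to 0.078000, so
  P(structural fatigue | ¬strain alarm, sensor calibration drift, overloaded truck) = 0.078000 / 0.297600 ≈ 0.2621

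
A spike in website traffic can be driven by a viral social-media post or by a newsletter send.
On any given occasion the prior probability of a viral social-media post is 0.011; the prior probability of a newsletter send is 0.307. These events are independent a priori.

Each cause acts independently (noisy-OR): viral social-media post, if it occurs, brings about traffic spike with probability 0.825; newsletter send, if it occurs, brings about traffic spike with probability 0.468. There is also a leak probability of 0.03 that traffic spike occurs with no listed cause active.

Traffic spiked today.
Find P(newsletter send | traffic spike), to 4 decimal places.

P(newsletter send | traffic spike) ≈ 0.8480

Under noisy-OR, P(traffic spike | causes) = 1 − (1−0.03)·∏(1−qᵢ) over the active causes.
Numerator (weight on configurations with newsletter send): 0.146941 + 0.003072 = 0.150013
Denominator P(traffic spike): 0.03·0.989·0.693 + 0.48396·0.989·0.307 + 0.83025·0.011·0.693 + 0.909693·0.011·0.307 = 0.176903
Posterior = 0.150013 / 0.176903 ≈ 0.8480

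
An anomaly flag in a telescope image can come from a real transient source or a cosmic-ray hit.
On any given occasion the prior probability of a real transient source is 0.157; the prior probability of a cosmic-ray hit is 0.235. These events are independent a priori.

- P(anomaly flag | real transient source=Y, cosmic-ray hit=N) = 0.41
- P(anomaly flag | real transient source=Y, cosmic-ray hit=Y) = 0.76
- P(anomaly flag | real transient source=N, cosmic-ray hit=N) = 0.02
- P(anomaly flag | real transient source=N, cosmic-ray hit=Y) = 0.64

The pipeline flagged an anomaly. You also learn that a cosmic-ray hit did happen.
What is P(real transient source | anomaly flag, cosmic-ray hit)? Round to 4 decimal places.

P(real transient source | anomaly flag, cosmic-ray hit) ≈ 0.1811

Enumerate both values of real transient source and weight by the priors:
  P(anomaly flag | cosmic-ray hit) = 0.64×0.843 + 0.76×0.157
        = 0.539520 + 0.119320 = 0.658840
Keeping only the real transient source-present terms gives 0.119320, so
  P(real transient source | anomaly flag, cosmic-ray hit) = 0.119320 / 0.658840 ≈ 0.1811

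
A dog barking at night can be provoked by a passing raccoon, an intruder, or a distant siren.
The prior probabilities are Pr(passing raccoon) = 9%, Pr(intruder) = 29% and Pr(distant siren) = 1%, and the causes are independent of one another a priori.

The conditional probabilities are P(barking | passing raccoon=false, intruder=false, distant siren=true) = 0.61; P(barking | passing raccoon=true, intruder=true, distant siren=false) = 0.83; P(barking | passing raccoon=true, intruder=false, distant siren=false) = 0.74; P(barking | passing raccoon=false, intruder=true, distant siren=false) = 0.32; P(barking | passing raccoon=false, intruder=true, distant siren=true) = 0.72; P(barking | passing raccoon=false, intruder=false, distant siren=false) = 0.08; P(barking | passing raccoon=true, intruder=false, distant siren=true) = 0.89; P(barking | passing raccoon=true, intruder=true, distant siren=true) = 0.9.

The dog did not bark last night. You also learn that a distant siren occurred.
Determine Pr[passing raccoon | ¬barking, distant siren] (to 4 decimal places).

By total probability over the 4 (passing raccoon, intruder) configurations:
  P(¬barking | distant siren) = 0.39×0.91×0.71 + 0.28×0.91×0.29 + 0.11×0.09×0.71 + 0.1×0.09×0.29
        = 0.251979 + 0.073892 + 0.007029 + 0.002610 = 0.335510
Configurations with passing raccoon contribute 0.009639, so
  P(passing raccoon | ¬barking, distant siren) = 0.009639 / 0.335510 ≈ 0.0287

Pr[passing raccoon | ¬barking, distant siren] ≈ 0.0287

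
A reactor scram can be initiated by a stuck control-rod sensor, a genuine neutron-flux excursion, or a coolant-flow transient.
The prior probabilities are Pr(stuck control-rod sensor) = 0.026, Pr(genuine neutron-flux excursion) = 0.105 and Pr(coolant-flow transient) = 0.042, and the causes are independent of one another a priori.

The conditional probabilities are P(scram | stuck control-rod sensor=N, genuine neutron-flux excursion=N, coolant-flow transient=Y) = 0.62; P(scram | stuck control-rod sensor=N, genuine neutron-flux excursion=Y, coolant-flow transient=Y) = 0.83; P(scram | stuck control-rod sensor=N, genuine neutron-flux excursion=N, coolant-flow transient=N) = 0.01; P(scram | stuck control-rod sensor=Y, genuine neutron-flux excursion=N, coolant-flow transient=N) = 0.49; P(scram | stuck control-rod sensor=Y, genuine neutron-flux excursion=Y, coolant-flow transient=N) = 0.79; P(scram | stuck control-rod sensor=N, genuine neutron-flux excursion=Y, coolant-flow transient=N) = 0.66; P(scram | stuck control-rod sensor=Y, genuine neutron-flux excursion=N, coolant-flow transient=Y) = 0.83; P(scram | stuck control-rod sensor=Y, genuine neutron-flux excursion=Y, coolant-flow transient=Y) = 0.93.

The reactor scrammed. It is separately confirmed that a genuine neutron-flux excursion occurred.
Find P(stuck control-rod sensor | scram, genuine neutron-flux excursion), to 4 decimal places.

Numerator (weight on configurations with stuck control-rod sensor): 0.019677 + 0.001016 = 0.020693
The normalizing constant is 0.66·0.974·0.958 + 0.83·0.974·0.042 + 0.79·0.026·0.958 + 0.93·0.026·0.042 = 0.670488
P(stuck control-rod sensor | scram, genuine neutron-flux excursion) = 0.020693/0.670488 ≈ 0.0309

P(stuck control-rod sensor | scram, genuine neutron-flux excursion) ≈ 0.0309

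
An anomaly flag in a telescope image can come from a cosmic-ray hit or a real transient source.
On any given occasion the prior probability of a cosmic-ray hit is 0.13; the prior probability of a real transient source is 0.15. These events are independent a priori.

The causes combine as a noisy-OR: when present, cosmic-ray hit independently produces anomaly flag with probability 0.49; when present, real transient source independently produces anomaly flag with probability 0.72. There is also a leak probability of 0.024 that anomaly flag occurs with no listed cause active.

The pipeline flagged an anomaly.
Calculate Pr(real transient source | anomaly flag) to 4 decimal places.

Pr(real transient source | anomaly flag) ≈ 0.6038

Under noisy-OR, P(anomaly flag | causes) = 1 − (1−0.024)·∏(1−qᵢ) over the active causes.
P(anomaly flag) = 0.024×0.87×0.85 + 0.72672×0.87×0.15 + 0.50224×0.13×0.85 + 0.860627×0.13×0.15 = 0.017748 + 0.094837 + 0.055498 + 0.016782 = 0.184865
Of this, 0.111619 comes from 0.094837 + 0.016782 (the real transient source=true cases).
Hence the posterior is 0.111619/0.184865 ≈ 0.6038.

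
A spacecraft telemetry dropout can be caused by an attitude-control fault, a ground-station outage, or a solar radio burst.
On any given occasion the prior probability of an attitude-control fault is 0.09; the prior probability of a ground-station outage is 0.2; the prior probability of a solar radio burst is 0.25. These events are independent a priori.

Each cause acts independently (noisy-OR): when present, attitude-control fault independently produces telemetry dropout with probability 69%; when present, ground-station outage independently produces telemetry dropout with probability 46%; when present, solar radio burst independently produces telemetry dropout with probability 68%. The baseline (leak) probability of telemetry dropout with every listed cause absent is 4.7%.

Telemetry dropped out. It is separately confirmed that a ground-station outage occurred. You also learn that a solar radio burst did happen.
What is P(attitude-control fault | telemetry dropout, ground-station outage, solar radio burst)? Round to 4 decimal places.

P(attitude-control fault | telemetry dropout, ground-station outage, solar radio burst) ≈ 0.1010

Under noisy-OR, P(telemetry dropout | causes) = 1 − (1−0.047)·∏(1−qᵢ) over the active causes.
P(telemetry dropout | ground-station outage, solar radio burst) = 0.835322×0.91 + 0.94895×0.09 = 0.760143 + 0.085405 = 0.845548
Restricting to configurations with attitude-control fault present: 0.94895×0.09 = 0.085405.
P(attitude-control fault | telemetry dropout, ground-station outage, solar radio burst) = 0.085405 / 0.845548 ≈ 0.1010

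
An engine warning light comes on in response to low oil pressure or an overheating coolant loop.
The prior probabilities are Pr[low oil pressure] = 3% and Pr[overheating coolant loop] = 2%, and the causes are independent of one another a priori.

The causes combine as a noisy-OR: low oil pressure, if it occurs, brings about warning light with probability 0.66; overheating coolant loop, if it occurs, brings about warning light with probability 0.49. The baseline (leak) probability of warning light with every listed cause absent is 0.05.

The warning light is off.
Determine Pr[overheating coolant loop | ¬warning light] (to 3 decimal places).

Under noisy-OR, P(warning light | causes) = 1 − (1−0.05)·∏(1−qᵢ) over the active causes.
By total probability over the 4 (low oil pressure, overheating coolant loop) configurations:
  P(¬warning light) = 0.95*0.97*0.98 + 0.4845*0.97*0.02 + 0.323*0.03*0.98 + 0.16473*0.03*0.02
        = 0.903070 + 0.009399 + 0.009496 + 0.000099 = 0.922064
The terms with overheating coolant loop present sum to 0.009498, so
  P(overheating coolant loop | ¬warning light) = 0.009498 / 0.922064 ≈ 0.010

Pr[overheating coolant loop | ¬warning light] ≈ 0.010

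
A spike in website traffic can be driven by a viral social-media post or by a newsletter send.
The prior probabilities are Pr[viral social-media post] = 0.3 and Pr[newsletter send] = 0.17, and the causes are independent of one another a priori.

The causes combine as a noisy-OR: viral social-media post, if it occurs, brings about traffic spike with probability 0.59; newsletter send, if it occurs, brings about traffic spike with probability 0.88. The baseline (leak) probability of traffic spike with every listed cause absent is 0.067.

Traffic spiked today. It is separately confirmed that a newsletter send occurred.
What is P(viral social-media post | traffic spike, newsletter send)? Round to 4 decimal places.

P(viral social-media post | traffic spike, newsletter send) ≈ 0.3153

Under noisy-OR, P(traffic spike | causes) = 1 − (1−0.067)·∏(1−qᵢ) over the active causes.
By total probability over both values of viral social-media post:
  P(traffic spike | newsletter send) = 0.88804·0.7 + 0.954096·0.3
        = 0.621628 + 0.286229 = 0.907857
Keeping only the viral social-media post-present terms gives 0.286229, so
  P(viral social-media post | traffic spike, newsletter send) = 0.286229 / 0.907857 ≈ 0.3153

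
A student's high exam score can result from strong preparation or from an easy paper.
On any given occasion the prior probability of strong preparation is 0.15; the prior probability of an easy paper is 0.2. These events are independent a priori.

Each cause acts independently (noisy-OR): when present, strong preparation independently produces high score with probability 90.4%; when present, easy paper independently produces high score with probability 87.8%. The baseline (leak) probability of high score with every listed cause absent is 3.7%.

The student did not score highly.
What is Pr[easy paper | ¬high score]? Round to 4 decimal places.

Pr[easy paper | ¬high score] ≈ 0.0296

Under noisy-OR, P(high score | causes) = 1 − (1−0.037)·∏(1−qᵢ) over the active causes.
P(¬high score) = 0.963·0.85·0.8 + 0.117486·0.85·0.2 + 0.092448·0.15·0.8 + 0.011279·0.15·0.2 = 0.654840 + 0.019973 + 0.011094 + 0.000338 = 0.686245
Of this, 0.020311 comes from 0.019973 + 0.000338 (the easy paper=true cases).
P(easy paper | ¬high score) = 0.020311 / 0.686245 ≈ 0.0296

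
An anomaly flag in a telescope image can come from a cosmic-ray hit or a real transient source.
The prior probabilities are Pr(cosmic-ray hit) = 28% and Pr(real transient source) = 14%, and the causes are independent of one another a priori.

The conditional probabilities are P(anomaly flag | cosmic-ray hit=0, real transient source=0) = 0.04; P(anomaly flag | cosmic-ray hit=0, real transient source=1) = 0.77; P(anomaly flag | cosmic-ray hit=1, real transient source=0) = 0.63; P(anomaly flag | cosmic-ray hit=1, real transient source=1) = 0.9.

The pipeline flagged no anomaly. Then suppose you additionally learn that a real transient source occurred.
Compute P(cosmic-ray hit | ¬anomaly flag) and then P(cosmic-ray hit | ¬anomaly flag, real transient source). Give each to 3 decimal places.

P(cosmic-ray hit | ¬anomaly flag) ≈ 0.131; P(cosmic-ray hit | ¬anomaly flag, real transient source) ≈ 0.145

For the numerator, keep only cosmic-ray hit=true terms: 0.089096 + 0.003920 = 0.093016
The normalizing constant is 0.96*0.72*0.86 + 0.23*0.72*0.14 + 0.37*0.28*0.86 + 0.1*0.28*0.14 = 0.710632
Posterior = 0.093016 / 0.710632 ≈ 0.131

Now also conditioning on real transient source=true:
Sum P(¬anomaly flag|·) weighted by the priors over both values of cosmic-ray hit:
  P(¬anomaly flag | real transient source) = 0.23×0.72 + 0.1×0.28
        = 0.165600 + 0.028000 = 0.193600
The terms with cosmic-ray hit present sum to 0.028000, so
  P(cosmic-ray hit | ¬anomaly flag, real transient source) = 0.028000 / 0.193600 ≈ 0.145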